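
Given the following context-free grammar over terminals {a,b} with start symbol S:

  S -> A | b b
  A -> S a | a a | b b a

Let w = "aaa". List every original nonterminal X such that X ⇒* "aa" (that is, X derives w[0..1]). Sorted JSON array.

Convert to CNF:
  S -> S T0 | T0 T0 | T1 T1 | T1 X3
  A -> S T0 | T0 T0 | T1 X2
  T0 -> a
  T1 -> b
  X2 -> T1 T0
  X3 -> T1 T0

Fill CYK table bottom-up (cells [i..j] with 0 ≤ i ≤ j ≤ 1 only):
  [0..0]={T0}  "a"  orig:{}
  [1..1]={T0}  "a"  orig:{}
  [0..1]={A,S}  "aa"

Original NTs in T[0,1] deriving "aa": ["A", "S"]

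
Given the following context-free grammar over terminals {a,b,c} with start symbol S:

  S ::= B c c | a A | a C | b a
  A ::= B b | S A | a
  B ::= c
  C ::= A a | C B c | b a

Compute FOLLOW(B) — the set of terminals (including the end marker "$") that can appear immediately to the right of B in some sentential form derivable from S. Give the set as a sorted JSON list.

Compute FIRST by fixpoint:
iter 1:
  A via A→a: +{a}
  B via B→c: +{c}
  C via C→A a: +{a}
  C via C→b a: +{b}
  S via S→B c c: +{c}
  S via S→a A: +{a}
  S via S→b a: +{b}
  FIRST[S]={a,b,c}  FIRST[A]={a}  FIRST[B]={c}  FIRST[C]={a,b}
iter 2:
  A via A→B b: +{c}
  A via A→S A: +{b}
  C via C→A a: +{c}
  FIRST[S]={a,b,c}  FIRST[A]={a,b,c}  FIRST[B]={c}  FIRST[C]={a,b,c}
iter 3: (no change)
  FIRST[S]={a,b,c}  FIRST[A]={a,b,c}  FIRST[B]={c}  FIRST[C]={a,b,c}

Compute FOLLOW by fixpoint:
FOLLOW(S) := {$}
round 1:
  A→B b: FOLLOW(B) ⊇ FIRST(b) = {b}; new: +{b}
  A→S A: FOLLOW(S) ⊇ FIRST(A) = {a,b,c}; new: +{a,b,c}
  C→A a: FOLLOW(A) ⊇ FIRST(a) = {a}; new: +{a}
  C→C B c: FOLLOW(C) ⊇ FIRST(B) = {c}; new: +{c}
  C→C B c: FOLLOW(B) ⊇ FIRST(c) = {c}; new: +{c}
  S→a A: FOLLOW(A) ⊇ FOLLOW(S) ⊇ {$,a,b,c}; new: +{$,b,c}
  S→a C: FOLLOW(C) ⊇ FOLLOW(S) ⊇ {$,a,b,c}; new: +{$,a,b}
  S: {$,a,b,c}  A: {$,a,b,c}  B: {b,c}  C: {$,a,b,c}
round 2: (no change)
  S: {$,a,b,c}  A: {$,a,b,c}  B: {b,c}  C: {$,a,b,c}

FOLLOW(B) = ["b", "c"]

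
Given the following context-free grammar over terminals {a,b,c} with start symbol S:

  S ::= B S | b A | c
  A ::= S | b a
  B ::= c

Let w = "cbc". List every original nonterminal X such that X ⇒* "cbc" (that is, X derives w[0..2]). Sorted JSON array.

Convert to CNF:
  S -> B S | T0 A | c
  A -> B S | T0 A | T0 T1 | c
  B -> c
  T0 -> b
  T1 -> a

CYK table (by increasing span) — only the sub-triangle for w[0..2]:
  cell(0,0) c: {A,B,S}
  cell(1,1) b: {T0}  orig:{}
  cell(2,2) c: {A,B,S}
  cell(0,1) cb: ∅
  cell(1,2) bc: {A,S}
  cell(0,2) cbc: {A,S}

Original NTs in T[0,2] deriving "cbc": ["A", "S"]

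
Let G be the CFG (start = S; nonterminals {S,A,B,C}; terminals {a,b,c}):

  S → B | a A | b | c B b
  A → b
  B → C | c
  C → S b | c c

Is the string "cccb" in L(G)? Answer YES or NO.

Convert to CNF:
  S -> S T0 | T1 T1 | T1 X3 | T2 A | b | c
  A -> b
  B -> S T0 | T1 T1 | c
  C -> S T0 | T1 T1
  T0 -> b
  T1 -> c
  T2 -> a
  X3 -> B T0

Fill CYK table bottom-up:
  cell(0,0) c: {B,S,T1}  orig:{B,S}
  cell(1,1) c: {B,S,T1}  orig:{B,S}
  cell(2,2) c: {B,S,T1}  orig:{B,S}
  cell(3,3) b: {A,S,T0}  orig:{A,S}
  cell(0,1) cc: {B,C,S}
  cell(1,2) cc: {B,C,S}
  cell(2,3) cb: {B,C,S,X3}  orig:{B,C,S}
  cell(0,2) ccc: ∅
  cell(1,3) ccb: {B,C,S,X3}  orig:{B,C,S}
  cell(0,3) cccb: {S}

S ∈ T[0,3] ⇒ YES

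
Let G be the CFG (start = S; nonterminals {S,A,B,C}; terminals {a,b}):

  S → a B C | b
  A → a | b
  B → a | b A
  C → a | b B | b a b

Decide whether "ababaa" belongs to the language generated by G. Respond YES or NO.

Convert to CNF:
  S -> T1 X3 | b
  A -> a | b
  B -> T0 A | a
  C -> T0 B | T0 X2 | a
  T0 -> b
  T1 -> a
  X2 -> T1 T0
  X3 -> B C

CYK table (by increasing span):
  cell(0,0) a: {A,B,C,T1}  orig:{A,B,C}
  cell(1,1) b: {A,S,T0}  orig:{A,S}
  cell(2,2) a: {A,B,C,T1}  orig:{A,B,C}
  cell(3,3) b: {A,S,T0}  orig:{A,S}
  cell(4,4) a: {A,B,C,T1}  orig:{A,B,C}
  cell(5,5) a: {A,B,C,T1}  orig:{A,B,C}
  cell(0,1) ab: {X2}  orig:{}
  cell(1,2) ba: {B,C}
  cell(2,3) ab: {X2}  orig:{}
  cell(3,4) ba: {B,C}
  cell(4,5) aa: {X3}  orig:{}
  cell(0,2) aba: {X3}  orig:{}
  cell(1,3) bab: {C}
  cell(2,4) aba: {X3}  orig:{}
  cell(3,5) baa: {X3}  orig:{}
  cell(0,3) abab: {X3}  orig:{}
  cell(1,4) baba: {X3}  orig:{}
  cell(2,5) abaa: {S}
  cell(0,4) ababa: {S}
  cell(1,5) babaa: ∅
  cell(0,5) ababaa: ∅

S ∉ T[0,5] ⇒ NO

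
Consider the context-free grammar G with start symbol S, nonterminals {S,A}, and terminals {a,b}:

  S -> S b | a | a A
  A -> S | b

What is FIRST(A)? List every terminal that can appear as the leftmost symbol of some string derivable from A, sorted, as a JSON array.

Compute FIRST by fixpoint:
pass 1:
  A via A→b: +{b}
  S via S→a: +{a}
  FIRST[S]={a}  FIRST[A]={b}
pass 2:
  A via A→S: +{a}
  FIRST[S]={a}  FIRST[A]={a,b}
pass 3: (no change)
  FIRST[S]={a}  FIRST[A]={a,b}

FIRST(A) = ["a", "b"]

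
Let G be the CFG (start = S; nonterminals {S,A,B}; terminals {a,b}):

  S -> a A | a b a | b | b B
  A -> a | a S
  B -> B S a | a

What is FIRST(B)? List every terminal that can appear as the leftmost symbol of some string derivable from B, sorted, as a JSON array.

Compute FIRST by fixpoint:
[1]
  A via A→a: +{a}
  B via B→a: +{a}
  S via S→a A: +{a}
  S via S→b: +{b}
  S: {a,b}  A: {a}  B: {a}
[2] done
  S: {a,b}  A: {a}  B: {a}

FIRST(B) = ["a"]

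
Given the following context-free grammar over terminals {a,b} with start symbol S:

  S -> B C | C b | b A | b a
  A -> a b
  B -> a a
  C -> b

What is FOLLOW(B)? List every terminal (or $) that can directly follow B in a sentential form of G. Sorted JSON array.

Compute FIRST by fixpoint:
round 1:
  A via A→a b: +{a}
  B via B→a a: +{a}
  C via C→b: +{b}
  S via S→B C: +{a}
  S via S→C b: +{b}
  FIRST[S]={a,b}  FIRST[A]={a}  FIRST[B]={a}  FIRST[C]={b}
round 2: done
  FIRST[S]={a,b}  FIRST[A]={a}  FIRST[B]={a}  FIRST[C]={b}

FOLLOW sets:
seed FOLLOW(S) with $
round 1:
  S→B C: FOLLOW(B) ⊇ FIRST(C) = {b}; new: +{b}
  S→B C: FOLLOW(C) ⊇ FOLLOW(S) ⊇ {$}; new: +{$}
  S→C b: FOLLOW(C) ⊇ FIRST(b) = {b}; new: +{b}
  S→b A: FOLLOW(A) ⊇ FOLLOW(S) ⊇ {$}; new: +{$}
  FOLLOW[S]={$}  FOLLOW[A]={$}  FOLLOW[B]={b}  FOLLOW[C]={$,b}
round 2: — fixpoint
  FOLLOW[S]={$}  FOLLOW[A]={$}  FOLLOW[B]={b}  FOLLOW[C]={$,b}

FOLLOW(B) = ["b"]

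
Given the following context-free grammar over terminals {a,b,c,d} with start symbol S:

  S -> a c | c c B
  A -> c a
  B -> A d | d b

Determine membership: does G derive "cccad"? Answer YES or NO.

Convert to CNF:
  S -> T0 X4 | T1 T0
  A -> T0 T1
  B -> A T2 | T2 T3
  T0 -> c
  T1 -> a
  T2 -> d
  T3 -> b
  X4 -> T0 B

CYK fill:
  T[0,0] 'c' = {T0}  orig:{}
  T[1,1] 'c' = {T0}  orig:{}
  T[2,2] 'c' = {T0}  orig:{}
  T[3,3] 'a' = {T1}  orig:{}
  T[4,4] 'd' = {T2}  orig:{}
  T[0,1] 'cc' = ∅
  T[1,2] 'cc' = ∅
  T[2,3] 'ca' = {A}
  T[3,4] 'ad' = ∅
  T[0,2] 'ccc' = ∅
  T[1,3] 'cca' = ∅
  T[2,4] 'cad' = {B}
  T[0,3] 'ccca' = ∅
  T[1,4] 'ccad' = {X4}  orig:{}
  T[0,4] 'cccad' = {S}

S ∈ T[0,4] ⇒ YES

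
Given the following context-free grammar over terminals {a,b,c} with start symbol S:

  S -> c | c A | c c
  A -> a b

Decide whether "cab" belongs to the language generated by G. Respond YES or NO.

CNF form of G:
  S -> T2 A | T2 T2 | c
  A -> T0 T1
  T0 -> a
  T1 -> b
  T2 -> c

CYK fill:
  [0..0]={S,T2}  "c"  orig:{S}
  [1..1]={T0}  "a"  orig:{}
  [2..2]={T1}  "b"  orig:{}
  [0..1]=∅  "ca"
  [1..2]={A}  "ab"
  [0..2]={S}  "cab"

S ∈ T[0,2] ⇒ YES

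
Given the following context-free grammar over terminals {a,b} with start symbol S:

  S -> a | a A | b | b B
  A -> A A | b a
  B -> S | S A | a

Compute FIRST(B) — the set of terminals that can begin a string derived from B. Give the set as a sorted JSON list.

Compute FIRST by fixpoint:
iter 1:
  A via A→b a: +{b}
  B via B→a: +{a}
  S via S→a: +{a}
  S via S→b: +{b}
  S: {a,b}  A: {b}  B: {a}
iter 2:
  B via B→S: +{b}
  S: {a,b}  A: {b}  B: {a,b}
iter 3: done
  S: {a,b}  A: {b}  B: {a,b}

FIRST(B) = ["a", "b"]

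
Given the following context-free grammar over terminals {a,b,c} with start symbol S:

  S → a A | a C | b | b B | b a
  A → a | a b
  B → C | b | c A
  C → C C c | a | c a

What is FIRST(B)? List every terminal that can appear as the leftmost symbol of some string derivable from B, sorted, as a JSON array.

FIRST sets, iterate to fixpoint:
[1]
  A via A→a: +{a}
  B via B→b: +{b}
  B via B→c A: +{c}
  C via C→a: +{a}
  C via C→c a: +{c}
  S via S→a A: +{a}
  S via S→b: +{b}
  FIRST(S)={a,b}  FIRST(A)={a}  FIRST(B)={b,c}  FIRST(C)={a,c}
[2]
  B via B→C: +{a}
  FIRST(S)={a,b}  FIRST(A)={a}  FIRST(B)={a,b,c}  FIRST(C)={a,c}
[3] done
  FIRST(S)={a,b}  FIRST(A)={a}  FIRST(B)={a,b,c}  FIRST(C)={a,c}

FIRST(B) = ["a", "b", "c"]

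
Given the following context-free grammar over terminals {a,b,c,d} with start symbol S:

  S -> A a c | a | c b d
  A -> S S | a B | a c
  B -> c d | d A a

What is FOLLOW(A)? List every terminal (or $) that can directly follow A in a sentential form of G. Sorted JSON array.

FIRST sets, iterate to fixpoint:
iter 1:
  A via A→a B: +{a}
  B via B→c d: +{c}
  B via B→d A a: +{d}
  S via S→A a c: +{a}
  S via S→c b d: +{c}
  FIRST(S)={a,c}  FIRST(A)={a}  FIRST(B)={c,d}
iter 2:
  A via A→S S: +{c}
  FIRST(S)={a,c}  FIRST(A)={a,c}  FIRST(B)={c,d}
iter 3: (stable)
  FIRST(S)={a,c}  FIRST(A)={a,c}  FIRST(B)={c,d}

FOLLOW iteration:
seed FOLLOW(S) with $
iter 1:
  A→S S: FOLLOW(S) ⊇ FIRST(S) = {a,c}; new: +{a,c}
  B→d A a: FOLLOW(A) ⊇ FIRST(a) = {a}; new: +{a}
  S: {$,a,c}  A: {a}  B: {}
iter 2:
  A→a B: FOLLOW(B) ⊇ FOLLOW(A) ⊇ {a}; new: +{a}
  S: {$,a,c}  A: {a}  B: {a}
iter 3: — fixpoint
  S: {$,a,c}  A: {a}  B: {a}

FOLLOW(A) = ["a"]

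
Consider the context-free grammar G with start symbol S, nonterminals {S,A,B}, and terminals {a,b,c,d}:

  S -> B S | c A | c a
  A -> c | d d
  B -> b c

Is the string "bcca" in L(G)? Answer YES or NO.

Convert to CNF:
  S -> B S | T2 A | T2 T3
  A -> T0 T0 | c
  B -> T1 T2
  T0 -> d
  T1 -> b
  T2 -> c
  T3 -> a

CYK fill:
  [0..0]={T1}  "b"  orig:{}
  [1..1]={A,T2}  "c"  orig:{A}
  [2..2]={A,T2}  "c"  orig:{A}
  [3..3]={T3}  "a"  orig:{}
  [0..1]={B}  "bc"
  [1..2]={S}  "cc"
  [2..3]={S}  "ca"
  [0..2]=∅  "bcc"
  [1..3]=∅  "cca"
  [0..3]={S}  "bcca"

S ∈ T[0,3] ⇒ YES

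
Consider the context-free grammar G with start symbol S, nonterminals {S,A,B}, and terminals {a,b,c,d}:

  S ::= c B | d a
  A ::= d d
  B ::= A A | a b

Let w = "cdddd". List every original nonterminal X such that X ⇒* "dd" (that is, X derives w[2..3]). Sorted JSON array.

Convert to CNF:
  S -> T0 T1 | T3 B
  A -> T0 T0
  B -> A A | T1 T2
  T0 -> d
  T1 -> a
  T2 -> b
  T3 -> c

Fill CYK table bottom-up (cells [i..j] with 2 ≤ i ≤ j ≤ 3 only):
  T[2,2] 'd' = {T0}  orig:{}
  T[3,3] 'd' = {T0}  orig:{}
  T[2,3] 'dd' = {A}

Original NTs in T[2,3] deriving "dd": ["A"]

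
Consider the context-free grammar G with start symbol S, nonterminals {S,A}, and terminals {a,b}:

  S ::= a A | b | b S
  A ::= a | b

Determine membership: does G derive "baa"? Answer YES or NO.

Convert to CNF:
  S -> T0 A | T1 S | b
  A -> a | b
  T0 -> a
  T1 -> b

Fill CYK table bottom-up:
  T[0,0] 'b' = {A,S,T1}  orig:{A,S}
  T[1,1] 'a' = {A,T0}  orig:{A}
  T[2,2] 'a' = {A,T0}  orig:{A}
  T[0,1] 'ba' = ∅
  T[1,2] 'aa' = {S}
  T[0,2] 'baa' = {S}

S ∈ T[0,2] ⇒ YES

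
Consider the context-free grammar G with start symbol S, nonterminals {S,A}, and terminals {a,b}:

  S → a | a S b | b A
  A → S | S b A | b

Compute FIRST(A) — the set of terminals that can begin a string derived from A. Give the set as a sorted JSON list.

FIRST iteration:
round 1:
  A via A→b: +{b}
  S via S→a: +{a}
  S via S→b A: +{b}
  FIRST[S]={a,b}  FIRST[A]={b}
round 2:
  A via A→S: +{a}
  FIRST[S]={a,b}  FIRST[A]={a,b}
round 3: — fixpoint
  FIRST[S]={a,b}  FIRST[A]={a,b}

FIRST(A) = ["a", "b"]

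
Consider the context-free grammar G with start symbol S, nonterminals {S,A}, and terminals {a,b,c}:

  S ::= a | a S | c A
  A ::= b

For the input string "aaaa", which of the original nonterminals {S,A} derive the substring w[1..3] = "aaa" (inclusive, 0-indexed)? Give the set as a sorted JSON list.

CNF form of G:
  S -> T0 S | T1 A | a
  A -> b
  T0 -> a
  T1 -> c

Fill CYK table bottom-up — only the sub-triangle for w[1..3]:
  T[1,1] 'a' = {S,T0}  orig:{S}
  T[2,2] 'a' = {S,T0}  orig:{S}
  T[3,3] 'a' = {S,T0}  orig:{S}
  T[1,2] 'aa' = {S}
  T[2,3] 'aa' = {S}
  T[1,3] 'aaa' = {S}

Original NTs in T[1,3] deriving "aaa": ["S"]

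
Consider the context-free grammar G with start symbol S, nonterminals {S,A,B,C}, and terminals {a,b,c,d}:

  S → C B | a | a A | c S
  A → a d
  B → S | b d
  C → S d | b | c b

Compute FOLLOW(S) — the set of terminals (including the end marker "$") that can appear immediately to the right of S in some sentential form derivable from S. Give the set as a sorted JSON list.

FIRST sets, iterate to fixpoint:
[1]
  A via A→a d: +{a}
  B via B→b d: +{b}
  C via C→b: +{b}
  C via C→c b: +{c}
  S via S→C B: +{b,c}
  S via S→a: +{a}
  FIRST[S]={a,b,c}  FIRST[A]={a}  FIRST[B]={b}  FIRST[C]={b,c}
[2]
  B via B→S: +{a,c}
  C via C→S d: +{a}
  FIRST[S]={a,b,c}  FIRST[A]={a}  FIRST[B]={a,b,c}  FIRST[C]={a,b,c}
[3] (stable)
  FIRST[S]={a,b,c}  FIRST[A]={a}  FIRST[B]={a,b,c}  FIRST[C]={a,b,c}

FOLLOW sets:
initialize: $ ∈ FOLLOW(S)
round 1:
  C→S d: FOLLOW(S) ⊇ FIRST(d) = {d}; new: +{d}
  S→C B: FOLLOW(C) ⊇ FIRST(B) = {a,b,c}; new: +{a,b,c}
  S→C B: FOLLOW(B) ⊇ FOLLOW(S) ⊇ {$,d}; new: +{$,d}
  S→a A: FOLLOW(A) ⊇ FOLLOW(S) ⊇ {$,d}; new: +{$,d}
  FOLLOW(S)={$,d}  FOLLOW(A)={$,d}  FOLLOW(B)={$,d}  FOLLOW(C)={a,b,c}
round 2: (no change)
  FOLLOW(S)={$,d}  FOLLOW(A)={$,d}  FOLLOW(B)={$,d}  FOLLOW(C)={a,b,c}

FOLLOW(S) = ["$", "d"]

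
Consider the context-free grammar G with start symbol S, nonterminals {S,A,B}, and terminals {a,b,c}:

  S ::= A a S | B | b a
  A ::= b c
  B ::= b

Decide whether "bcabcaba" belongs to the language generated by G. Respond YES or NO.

Convert to CNF:
  S -> A X3 | T0 T2 | b
  A -> T0 T1
  B -> b
  T0 -> b
  T1 -> c
  T2 -> a
  X3 -> T2 S

CYK fill:
  cell(0,0) b: {B,S,T0}  orig:{B,S}
  cell(1,1) c: {T1}  orig:{}
  cell(2,2) a: {T2}  orig:{}
  cell(3,3) b: {B,S,T0}  orig:{B,S}
  cell(4,4) c: {T1}  orig:{}
  cell(5,5) a: {T2}  orig:{}
  cell(6,6) b: {B,S,T0}  orig:{B,S}
  cell(7,7) a: {T2}  orig:{}
  cell(0,1) bc: {A}
  cell(1,2) ca: ∅
  cell(2,3) ab: {X3}  orig:{}
  cell(3,4) bc: {A}
  cell(4,5) ca: ∅
  cell(5,6) ab: {X3}  orig:{}
  cell(6,7) ba: {S}
  cell(0,2) bca: ∅
  cell(1,3) cab: ∅
  cell(2,4) abc: ∅
  cell(3,5) bca: ∅
  cell(4,6) cab: ∅
  cell(5,7) aba: {X3}  orig:{}
  cell(0,3) bcab: {S}
  cell(1,4) cabc: ∅
  cell(2,5) abca: ∅
  cell(3,6) bcab: {S}
  cell(4,7) caba: ∅
  cell(0,4) bcabc: ∅
  cell(1,5) cabca: ∅
  cell(2,6) abcab: {X3}  orig:{}
  cell(3,7) bcaba: {S}
  cell(0,5) bcabca: ∅
  cell(1,6) cabcab: ∅
  cell(2,7) abcaba: {X3}  orig:{}
  cell(0,6) bcabcab: {S}
  cell(1,7) cabcaba: ∅
  cell(0,7) bcabcaba: {S}

S ∈ T[0,7] ⇒ YES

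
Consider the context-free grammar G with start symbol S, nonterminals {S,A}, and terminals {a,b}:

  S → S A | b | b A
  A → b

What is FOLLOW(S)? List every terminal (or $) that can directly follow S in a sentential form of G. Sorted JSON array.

Compute FIRST by fixpoint:
iter 1:
  A via A→b: +{b}
  S via S→b: +{b}
  FIRST(S)={b}  FIRST(A)={b}
iter 2: (stable)
  FIRST(S)={b}  FIRST(A)={b}

Compute FOLLOW by fixpoint:
FOLLOW(S) := {$}
pass 1:
  S→S A: FOLLOW(S) ⊇ FIRST(A) = {b}; new: +{b}
  S→S A: FOLLOW(A) ⊇ FOLLOW(S) ⊇ {$,b}; new: +{$,b}
  FOLLOW[S]={$,b}  FOLLOW[A]={$,b}
pass 2: (stable)
  FOLLOW[S]={$,b}  FOLLOW[A]={$,b}

FOLLOW(S) = ["$", "b"]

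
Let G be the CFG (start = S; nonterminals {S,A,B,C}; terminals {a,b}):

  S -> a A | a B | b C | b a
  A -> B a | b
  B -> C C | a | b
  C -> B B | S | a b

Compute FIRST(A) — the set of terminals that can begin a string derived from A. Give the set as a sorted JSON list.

Compute FIRST by fixpoint:
pass 1:
  A via A→b: +{b}
  B via B→a: +{a}
  B via B→b: +{b}
  C via C→B B: +{a,b}
  S via S→a A: +{a}
  S via S→b C: +{b}
  FIRST[S]={a,b}  FIRST[A]={b}  FIRST[B]={a,b}  FIRST[C]={a,b}
pass 2:
  A via A→B a: +{a}
  FIRST[S]={a,b}  FIRST[A]={a,b}  FIRST[B]={a,b}  FIRST[C]={a,b}
pass 3: (stable)
  FIRST[S]={a,b}  FIRST[A]={a,b}  FIRST[B]={a,b}  FIRST[C]={a,b}

FIRST(A) = ["a", "b"]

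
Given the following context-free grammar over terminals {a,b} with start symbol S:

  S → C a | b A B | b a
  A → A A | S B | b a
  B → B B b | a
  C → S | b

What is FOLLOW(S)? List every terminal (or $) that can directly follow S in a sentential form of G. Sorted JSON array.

Compute FIRST by fixpoint:
iter 1:
  A via A→b a: +{b}
  B via B→a: +{a}
  C via C→b: +{b}
  S via S→C a: +{b}
  FIRST[S]={b}  FIRST[A]={b}  FIRST[B]={a}  FIRST[C]={b}
iter 2: (no change)
  FIRST[S]={b}  FIRST[A]={b}  FIRST[B]={a}  FIRST[C]={b}

FOLLOW iteration:
initialize: $ ∈ FOLLOW(S)
pass 1:
  A→A A: FOLLOW(A) ⊇ FIRST(A) = {b}; new: +{b}
  A→S B: FOLLOW(S) ⊇ FIRST(B) = {a}; new: +{a}
  A→S B: FOLLOW(B) ⊇ FOLLOW(A) ⊇ {b}; new: +{b}
  B→B B b: FOLLOW(B) ⊇ FIRST(B) = {a}; new: +{a}
  S→C a: FOLLOW(C) ⊇ FIRST(a) = {a}; new: +{a}
  S→b A B: FOLLOW(A) ⊇ FIRST(B) = {a}; new: +{a}
  S→b A B: FOLLOW(B) ⊇ FOLLOW(S) ⊇ {$,a}; new: +{$}
  S: {$,a}  A: {a,b}  B: {$,a,b}  C: {a}
pass 2: (no change)
  S: {$,a}  A: {a,b}  B: {$,a,b}  C: {a}

FOLLOW(S) = ["$", "a"]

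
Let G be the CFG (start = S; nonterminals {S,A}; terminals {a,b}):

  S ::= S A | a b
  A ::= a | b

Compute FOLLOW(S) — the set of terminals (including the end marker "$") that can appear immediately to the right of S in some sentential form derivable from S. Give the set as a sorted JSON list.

FIRST sets, iterate to fixpoint:
iter 1:
  A via A→a: +{a}
  A via A→b: +{b}
  S via S→a b: +{a}
  FIRST[S]={a}  FIRST[A]={a,b}
iter 2: — fixpoint
  FIRST[S]={a}  FIRST[A]={a,b}

Compute FOLLOW by fixpoint:
seed FOLLOW(S) with $
round 1:
  S→S A: FOLLOW(S) ⊇ FIRST(A) = {a,b}; new: +{a,b}
  S→S A: FOLLOW(A) ⊇ FOLLOW(S) ⊇ {$,a,b}; new: +{$,a,b}
  FOLLOW[S]={$,a,b}  FOLLOW[A]={$,a,b}
round 2: — fixpoint
  FOLLOW[S]={$,a,b}  FOLLOW[A]={$,a,b}

FOLLOW(S) = ["$", "a", "b"]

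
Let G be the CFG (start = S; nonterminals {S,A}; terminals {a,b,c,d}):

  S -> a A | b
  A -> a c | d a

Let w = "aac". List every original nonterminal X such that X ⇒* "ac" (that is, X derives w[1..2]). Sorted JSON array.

Convert to CNF:
  S -> T0 A | b
  A -> T0 T1 | T2 T0
  T0 -> a
  T1 -> c
  T2 -> d

CYK table (by increasing span), restricted to cells inside w[1..2]:
  T[1,1] 'a' = {T0}  orig:{}
  T[2,2] 'c' = {T1}  orig:{}
  T[1,2] 'ac' = {A}

Original NTs in T[1,2] deriving "ac": ["A"]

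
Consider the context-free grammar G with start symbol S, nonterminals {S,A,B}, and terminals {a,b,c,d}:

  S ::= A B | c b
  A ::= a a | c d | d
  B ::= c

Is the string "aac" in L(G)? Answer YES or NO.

Convert to CNF:
  S -> A B | T1 T3
  A -> T0 T0 | T1 T2 | d
  B -> c
  T0 -> a
  T1 -> c
  T2 -> d
  T3 -> b

CYK fill:
  T[0,0] 'a' = {T0}  orig:{}
  T[1,1] 'a' = {T0}  orig:{}
  T[2,2] 'c' = {B,T1}  orig:{B}
  T[0,1] 'aa' = {A}
  T[1,2] 'ac' = ∅
  T[0,2] 'aac' = {S}

S ∈ T[0,2] ⇒ YES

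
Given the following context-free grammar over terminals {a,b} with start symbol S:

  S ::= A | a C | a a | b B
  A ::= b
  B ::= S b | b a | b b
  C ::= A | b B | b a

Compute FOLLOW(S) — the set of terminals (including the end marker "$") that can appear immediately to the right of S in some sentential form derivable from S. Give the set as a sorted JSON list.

FIRST sets, iterate to fixpoint:
round 1:
  A via A→b: +{b}
  B via B→b a: +{b}
  C via C→A: +{b}
  S via S→A: +{b}
  S via S→a C: +{a}
  FIRST[S]={a,b}  FIRST[A]={b}  FIRST[B]={b}  FIRST[C]={b}
round 2:
  B via B→S b: +{a}
  FIRST[S]={a,b}  FIRST[A]={b}  FIRST[B]={a,b}  FIRST[C]={b}
round 3: — fixpoint
  FIRST[S]={a,b}  FIRST[A]={b}  FIRST[B]={a,b}  FIRST[C]={b}

FOLLOW sets:
initialize: $ ∈ FOLLOW(S)
[1]
  B→S b: FOLLOW(S) ⊇ FIRST(b) = {b}; new: +{b}
  S→A: FOLLOW(A) ⊇ FOLLOW(S) ⊇ {$,b}; new: +{$,b}
  S→a C: FOLLOW(C) ⊇ FOLLOW(S) ⊇ {$,b}; new: +{$,b}
  S→b B: FOLLOW(B) ⊇ FOLLOW(S) ⊇ {$,b}; new: +{$,b}
  FOLLOW[S]={$,b}  FOLLOW[A]={$,b}  FOLLOW[B]={$,b}  FOLLOW[C]={$,b}
[2] (stable)
  FOLLOW[S]={$,b}  FOLLOW[A]={$,b}  FOLLOW[B]={$,b}  FOLLOW[C]={$,b}

FOLLOW(S) = ["$", "b"]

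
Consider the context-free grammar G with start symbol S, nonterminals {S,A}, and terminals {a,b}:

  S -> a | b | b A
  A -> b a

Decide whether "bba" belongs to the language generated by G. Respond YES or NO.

Convert to CNF:
  S -> T0 A | a | b
  A -> T0 T1
  T0 -> b
  T1 -> a

CYK table (by increasing span):
  [0..0]={S,T0}  "b"  orig:{S}
  [1..1]={S,T0}  "b"  orig:{S}
  [2..2]={S,T1}  "a"  orig:{S}
  [0..1]=∅  "bb"
  [1..2]={A}  "ba"
  [0..2]={S}  "bba"

S ∈ T[0,2] ⇒ YES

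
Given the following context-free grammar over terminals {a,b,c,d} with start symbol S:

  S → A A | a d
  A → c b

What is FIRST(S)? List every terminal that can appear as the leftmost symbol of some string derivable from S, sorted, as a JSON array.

Compute FIRST by fixpoint:
round 1:
  A via A→c b: +{c}
  S via S→A A: +{c}
  S via S→a d: +{a}
  FIRST(S)={a,c}  FIRST(A)={c}
round 2: done
  FIRST(S)={a,c}  FIRST(A)={c}

FIRST(S) = ["a", "c"]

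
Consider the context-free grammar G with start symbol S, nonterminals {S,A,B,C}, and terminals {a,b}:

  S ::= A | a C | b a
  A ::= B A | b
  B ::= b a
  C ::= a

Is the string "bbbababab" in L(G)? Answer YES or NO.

Convert to CNF:
  S -> B A | T0 T1 | T1 C | b
  A -> B A | b
  B -> T0 T1
  C -> a
  T0 -> b
  T1 -> a

CYK table (by increasing span):
  cell(0,0) b: {A,S,T0}  orig:{A,S}
  cell(1,1) b: {A,S,T0}  orig:{A,S}
  cell(2,2) b: {A,S,T0}  orig:{A,S}
  cell(3,3) a: {C,T1}  orig:{C}
  cell(4,4) b: {A,S,T0}  orig:{A,S}
  cell(5,5) a: {C,T1}  orig:{C}
  cell(6,6) b: {A,S,T0}  orig:{A,S}
  cell(7,7) a: {C,T1}  orig:{C}
  cell(8,8) b: {A,S,T0}  orig:{A,S}
  cell(0,1) bb: ∅
  cell(1,2) bb: ∅
  cell(2,3) ba: {B,S}
  cell(3,4) ab: ∅
  cell(4,5) ba: {B,S}
  cell(5,6) ab: ∅
  cell(6,7) ba: {B,S}
  cell(7,8) ab: ∅
  cell(0,2) bbb: ∅
  cell(1,3) bba: ∅
  cell(2,4) bab: {A,S}
  cell(3,5) aba: ∅
  cell(4,6) bab: {A,S}
  cell(5,7) aba: ∅
  cell(6,8) bab: {A,S}
  cell(0,3) bbba: ∅
  cell(1,4) bbab: ∅
  cell(2,5) baba: ∅
  cell(3,6) abab: ∅
  cell(4,7) baba: ∅
  cell(5,8) abab: ∅
  cell(0,4) bbbab: ∅
  cell(1,5) bbaba: ∅
  cell(2,6) babab: {A,S}
  cell(3,7) ababa: ∅
  cell(4,8) babab: {A,S}
  cell(0,5) bbbaba: ∅
  cell(1,6) bbabab: ∅
  cell(2,7) bababa: ∅
  cell(3,8) ababab: ∅
  cell(0,6) bbbabab: ∅
  cell(1,7) bbababa: ∅
  cell(2,8) bababab: {A,S}
  cell(0,7) bbbababa: ∅
  cell(1,8) bbababab: ∅
  cell(0,8) bbbababab: ∅

S ∉ T[0,8] ⇒ NO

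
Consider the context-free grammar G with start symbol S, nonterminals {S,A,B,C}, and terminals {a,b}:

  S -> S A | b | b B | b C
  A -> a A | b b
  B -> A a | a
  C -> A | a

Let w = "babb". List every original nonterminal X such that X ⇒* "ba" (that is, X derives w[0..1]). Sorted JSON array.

Convert to CNF:
  S -> S A | T1 B | T1 C | b
  A -> T0 A | T1 T1
  B -> A T0 | a
  C -> T0 A | T1 T1 | a
  T0 -> a
  T1 -> b

CYK table (by increasing span) (cells [i..j] with 0 ≤ i ≤ j ≤ 1 only):
  T[0,0] 'b' = {S,T1}  orig:{S}
  T[1,1] 'a' = {B,C,T0}  orig:{B,C}
  T[0,1] 'ba' = {S}

Original NTs in T[0,1] deriving "ba": ["S"]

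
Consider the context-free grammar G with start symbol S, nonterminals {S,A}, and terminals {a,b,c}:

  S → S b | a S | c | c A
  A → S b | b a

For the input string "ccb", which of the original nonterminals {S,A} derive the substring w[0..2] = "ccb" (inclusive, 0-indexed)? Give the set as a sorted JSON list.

Convert to CNF:
  S -> S T0 | T1 S | T2 A | c
  A -> S T0 | T0 T1
  T0 -> b
  T1 -> a
  T2 -> c

Fill CYK table bottom-up (cells [i..j] with 0 ≤ i ≤ j ≤ 2 only):
  cell(0,0) c: {S,T2}  orig:{S}
  cell(1,1) c: {S,T2}  orig:{S}
  cell(2,2) b: {T0}  orig:{}
  cell(0,1) cc: ∅
  cell(1,2) cb: {A,S}
  cell(0,2) ccb: {S}

Original NTs in T[0,2] deriving "ccb": ["S"]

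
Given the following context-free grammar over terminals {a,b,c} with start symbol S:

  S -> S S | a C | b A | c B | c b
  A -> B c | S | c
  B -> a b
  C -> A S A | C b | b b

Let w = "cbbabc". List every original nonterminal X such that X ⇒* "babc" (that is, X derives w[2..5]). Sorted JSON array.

CNF form of G:
  S -> S S | T0 B | T0 T2 | T1 C | T2 A
  A -> B T0 | S S | T0 B | T0 T2 | T1 C | T2 A | c
  B -> T1 T2
  C -> A X3 | C T2 | T2 T2
  T0 -> c
  T1 -> a
  T2 -> b
  X3 -> S A

CYK table (by increasing span), restricted to cells inside w[2..5]:
  T[2,2] 'b' = {T2}  orig:{}
  T[3,3] 'a' = {T1}  orig:{}
  T[4,4] 'b' = {T2}  orig:{}
  T[5,5] 'c' = {A,T0}  orig:{A}
  T[2,3] 'ba' = ∅
  T[3,4] 'ab' = {B}
  T[4,5] 'bc' = {A,S}
  T[2,4] 'bab' = ∅
  T[3,5] 'abc' = {A}
  T[2,5] 'babc' = {A,S}

Original NTs in T[2,5] deriving "babc": ["A", "S"]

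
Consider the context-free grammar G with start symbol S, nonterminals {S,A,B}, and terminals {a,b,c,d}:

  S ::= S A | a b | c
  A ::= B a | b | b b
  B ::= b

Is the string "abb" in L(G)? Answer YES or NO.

Convert to CNF:
  S -> S A | T0 T1 | c
  A -> B T0 | T1 T1 | b
  B -> b
  T0 -> a
  T1 -> b

CYK fill:
  cell(0,0) a: {T0}  orig:{}
  cell(1,1) b: {A,B,T1}  orig:{A,B}
  cell(2,2) b: {A,B,T1}  orig:{A,B}
  cell(0,1) ab: {S}
  cell(1,2) bb: {A}
  cell(0,2) abb: {S}

S ∈ T[0,2] ⇒ YES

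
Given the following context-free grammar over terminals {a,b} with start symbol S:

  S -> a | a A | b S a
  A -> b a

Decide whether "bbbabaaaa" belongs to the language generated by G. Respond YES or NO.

CNF form of G:
  S -> T0 X2 | T1 A | a
  A -> T0 T1
  T0 -> b
  T1 -> a
  X2 -> S T1

CYK fill:
  cell(0,0) b: {T0}  orig:{}
  cell(1,1) b: {T0}  orig:{}
  cell(2,2) b: {T0}  orig:{}
  cell(3,3) a: {S,T1}  orig:{S}
  cell(4,4) b: {T0}  orig:{}
  cell(5,5) a: {S,T1}  orig:{S}
  cell(6,6) a: {S,T1}  orig:{S}
  cell(7,7) a: {S,T1}  orig:{S}
  cell(8,8) a: {S,T1}  orig:{S}
  cell(0,1) bb: ∅
  cell(1,2) bb: ∅
  cell(2,3) ba: {A}
  cell(3,4) ab: ∅
  cell(4,5) ba: {A}
  cell(5,6) aa: {X2}  orig:{}
  cell(6,7) aa: {X2}  orig:{}
  cell(7,8) aa: {X2}  orig:{}
  cell(0,2) bbb: ∅
  cell(1,3) bba: ∅
  cell(2,4) bab: ∅
  cell(3,5) aba: {S}
  cell(4,6) baa: {S}
  cell(5,7) aaa: ∅
  cell(6,8) aaa: ∅
  cell(0,3) bbba: ∅
  cell(1,4) bbab: ∅
  cell(2,5) baba: ∅
  cell(3,6) abaa: {X2}  orig:{}
  cell(4,7) baaa: {X2}  orig:{}
  cell(5,8) aaaa: ∅
  cell(0,4) bbbab: ∅
  cell(1,5) bbaba: ∅
  cell(2,6) babaa: {S}
  cell(3,7) abaaa: ∅
  cell(4,8) baaaa: ∅
  cell(0,5) bbbaba: ∅
  cell(1,6) bbabaa: ∅
  cell(2,7) babaaa: {X2}  orig:{}
  cell(3,8) abaaaa: ∅
  cell(0,6) bbbabaa: ∅
  cell(1,7) bbabaaa: {S}
  cell(2,8) babaaaa: ∅
  cell(0,7) bbbabaaa: ∅
  cell(1,8) bbabaaaa: {X2}  orig:{}
  cell(0,8) bbbabaaaa: {S}

S ∈ T[0,8] ⇒ YES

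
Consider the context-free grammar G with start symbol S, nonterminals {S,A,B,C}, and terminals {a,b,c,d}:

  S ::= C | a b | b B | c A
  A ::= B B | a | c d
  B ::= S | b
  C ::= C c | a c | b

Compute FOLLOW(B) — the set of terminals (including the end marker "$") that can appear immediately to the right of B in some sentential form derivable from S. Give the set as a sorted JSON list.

Compute FIRST by fixpoint:
[1]
  A via A→a: +{a}
  A via A→c d: +{c}
  B via B→b: +{b}
  C via C→a c: +{a}
  C via C→b: +{b}
  S via S→C: +{a,b}
  S via S→c A: +{c}
  S: {a,b,c}  A: {a,c}  B: {b}  C: {a,b}
[2]
  A via A→B B: +{b}
  B via B→S: +{a,c}
  S: {a,b,c}  A: {a,b,c}  B: {a,b,c}  C: {a,b}
[3] — fixpoint
  S: {a,b,c}  A: {a,b,c}  B: {a,b,c}  C: {a,b}

FOLLOW sets:
FOLLOW(S) := {$}
pass 1:
  A→B B: FOLLOW(B) ⊇ FIRST(B) = {a,b,c}; new: +{a,b,c}
  B→S: FOLLOW(S) ⊇ FOLLOW(B) ⊇ {a,b,c}; new: +{a,b,c}
  C→C c: FOLLOW(C) ⊇ FIRST(c) = {c}; new: +{c}
  S→C: FOLLOW(C) ⊇ FOLLOW(S) ⊇ {$,a,b,c}; new: +{$,a,b}
  S→b B: FOLLOW(B) ⊇ FOLLOW(S) ⊇ {$,a,b,c}; new: +{$}
  S→c A: FOLLOW(A) ⊇ FOLLOW(S) ⊇ {$,a,b,c}; new: +{$,a,b,c}
  S: {$,a,b,c}  A: {$,a,b,c}  B: {$,a,b,c}  C: {$,a,b,c}
pass 2: — fixpoint
  S: {$,a,b,c}  A: {$,a,b,c}  B: {$,a,b,c}  C: {$,a,b,c}

FOLLOW(B) = ["$", "a", "b", "c"]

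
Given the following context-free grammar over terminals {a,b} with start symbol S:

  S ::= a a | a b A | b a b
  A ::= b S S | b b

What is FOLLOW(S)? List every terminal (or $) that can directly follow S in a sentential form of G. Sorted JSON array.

FIRST sets, iterate to fixpoint:
round 1:
  A via A→b S S: +{b}
  S via S→a a: +{a}
  S via S→b a b: +{b}
  FIRST(S)={a,b}  FIRST(A)={b}
round 2: — fixpoint
  FIRST(S)={a,b}  FIRST(A)={b}

Compute FOLLOW by fixpoint:
FOLLOW(S) := {$}
round 1:
  A→b S S: FOLLOW(S) ⊇ FIRST(S) = {a,b}; new: +{a,b}
  S→a b A: FOLLOW(A) ⊇ FOLLOW(S) ⊇ {$,a,b}; new: +{$,a,b}
  FOLLOW(S)={$,a,b}  FOLLOW(A)={$,a,b}
round 2: (no change)
  FOLLOW(S)={$,a,b}  FOLLOW(A)={$,a,b}

FOLLOW(S) = ["$", "a", "b"]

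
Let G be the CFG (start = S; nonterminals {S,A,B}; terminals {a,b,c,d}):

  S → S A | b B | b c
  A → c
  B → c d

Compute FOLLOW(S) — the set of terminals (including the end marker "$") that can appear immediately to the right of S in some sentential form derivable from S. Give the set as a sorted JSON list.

FIRST sets, iterate to fixpoint:
iter 1:
  A via A→c: +{c}
  B via B→c d: +{c}
  S via S→b B: +{b}
  S: {b}  A: {c}  B: {c}
iter 2: — fixpoint
  S: {b}  A: {c}  B: {c}

Compute FOLLOW by fixpoint:
seed FOLLOW(S) with $
iter 1:
  S→S A: FOLLOW(S) ⊇ FIRST(A) = {c}; new: +{c}
  S→S A: FOLLOW(A) ⊇ FOLLOW(S) ⊇ {$,c}; new: +{$,c}
  S→b B: FOLLOW(B) ⊇ FOLLOW(S) ⊇ {$,c}; new: +{$,c}
  FOLLOW(S)={$,c}  FOLLOW(A)={$,c}  FOLLOW(B)={$,c}
iter 2: done
  FOLLOW(S)={$,c}  FOLLOW(A)={$,c}  FOLLOW(B)={$,c}

FOLLOW(S) = ["$", "c"]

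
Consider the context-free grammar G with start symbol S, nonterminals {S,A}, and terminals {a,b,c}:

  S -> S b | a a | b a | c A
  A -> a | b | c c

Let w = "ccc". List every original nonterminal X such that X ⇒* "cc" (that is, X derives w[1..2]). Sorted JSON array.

CNF form of G:
  S -> S T1 | T0 A | T1 T2 | T2 T2
  A -> T0 T0 | a | b
  T0 -> c
  T1 -> b
  T2 -> a

CYK table (by increasing span), restricted to cells inside w[1..2]:
  T[1,1] 'c' = {T0}  orig:{}
  T[2,2] 'c' = {T0}  orig:{}
  T[1,2] 'cc' = {A}

Original NTs in T[1,2] deriving "cc": ["A"]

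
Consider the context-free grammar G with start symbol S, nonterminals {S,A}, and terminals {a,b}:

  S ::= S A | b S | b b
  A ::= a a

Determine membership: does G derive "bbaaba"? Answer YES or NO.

Convert to CNF:
  S -> S A | T1 S | T1 T1
  A -> T0 T0
  T0 -> a
  T1 -> b

CYK table (by increasing span):
  [0..0]={T1}  "b"  orig:{}
  [1..1]={T1}  "b"  orig:{}
  [2..2]={T0}  "a"  orig:{}
  [3..3]={T0}  "a"  orig:{}
  [4..4]={T1}  "b"  orig:{}
  [5..5]={T0}  "a"  orig:{}
  [0..1]={S}  "bb"
  [1..2]=∅  "ba"
  [2..3]={A}  "aa"
  [3..4]=∅  "ab"
  [4..5]=∅  "ba"
  [0..2]=∅  "bba"
  [1..3]=∅  "baa"
  [2..4]=∅  "aab"
  [3..5]=∅  "aba"
  [0..3]={S}  "bbaa"
  [1..4]=∅  "baab"
  [2..5]=∅  "aaba"
  [0..4]=∅  "bbaab"
  [1..5]=∅  "baaba"
  [0..5]=∅  "bbaaba"

S ∉ T[0,5] ⇒ NO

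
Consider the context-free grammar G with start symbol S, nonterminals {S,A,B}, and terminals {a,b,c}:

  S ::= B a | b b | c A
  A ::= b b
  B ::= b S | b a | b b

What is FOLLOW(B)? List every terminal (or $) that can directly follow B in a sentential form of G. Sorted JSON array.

FIRST sets, iterate to fixpoint:
round 1:
  A via A→b b: +{b}
  B via B→b S: +{b}
  S via S→B a: +{b}
  S via S→c A: +{c}
  S: {b,c}  A: {b}  B: {b}
round 2: (no change)
  S: {b,c}  A: {b}  B: {b}

FOLLOW sets:
initialize: $ ∈ FOLLOW(S)
round 1:
  S→B a: FOLLOW(B) ⊇ FIRST(a) = {a}; new: +{a}
  S→c A: FOLLOW(A) ⊇ FOLLOW(S) ⊇ {$}; new: +{$}
  FOLLOW[S]={$}  FOLLOW[A]={$}  FOLLOW[B]={a}
round 2:
  B→b S: FOLLOW(S) ⊇ FOLLOW(B) ⊇ {a}; new: +{a}
  S→c A: FOLLOW(A) ⊇ FOLLOW(S) ⊇ {$,a}; new: +{a}
  FOLLOW[S]={$,a}  FOLLOW[A]={$,a}  FOLLOW[B]={a}
round 3: done
  FOLLOW[S]={$,a}  FOLLOW[A]={$,a}  FOLLOW[B]={a}

FOLLOW(B) = ["a"]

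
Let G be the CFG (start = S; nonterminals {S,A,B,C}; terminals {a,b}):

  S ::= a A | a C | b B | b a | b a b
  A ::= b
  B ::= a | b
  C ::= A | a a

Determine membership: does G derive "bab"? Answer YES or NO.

Convert to CNF:
  S -> T0 A | T0 C | T1 B | T1 T0 | T1 X2
  A -> b
  B -> a | b
  C -> T0 T0 | b
  T0 -> a
  T1 -> b
  X2 -> T0 T1

CYK fill:
  [0..0]={A,B,C,T1}  "b"  orig:{A,B,C}
  [1..1]={B,T0}  "a"  orig:{B}
  [2..2]={A,B,C,T1}  "b"  orig:{A,B,C}
  [0..1]={S}  "ba"
  [1..2]={S,X2}  "ab"  orig:{S}
  [0..2]={S}  "bab"

S ∈ T[0,2] ⇒ YES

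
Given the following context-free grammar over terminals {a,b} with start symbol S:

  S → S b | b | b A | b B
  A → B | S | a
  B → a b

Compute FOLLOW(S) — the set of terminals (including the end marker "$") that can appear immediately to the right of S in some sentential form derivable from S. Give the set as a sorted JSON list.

FIRST iteration:
round 1:
  A via A→a: +{a}
  B via B→a b: +{a}
  S via S→b: +{b}
  S: {b}  A: {a}  B: {a}
round 2:
  A via A→S: +{b}
  S: {b}  A: {a,b}  B: {a}
round 3: (no change)
  S: {b}  A: {a,b}  B: {a}

FOLLOW sets:
seed FOLLOW(S) with $
[1]
  S→S b: FOLLOW(S) ⊇ FIRST(b) = {b}; new: +{b}
  S→b A: FOLLOW(A) ⊇ FOLLOW(S) ⊇ {$,b}; new: +{$,b}
  S→b B: FOLLOW(B) ⊇ FOLLOW(S) ⊇ {$,b}; new: +{$,b}
  FOLLOW(S)={$,b}  FOLLOW(A)={$,b}  FOLLOW(B)={$,b}
[2] (stable)
  FOLLOW(S)={$,b}  FOLLOW(A)={$,b}  FOLLOW(B)={$,b}

FOLLOW(S) = ["$", "b"]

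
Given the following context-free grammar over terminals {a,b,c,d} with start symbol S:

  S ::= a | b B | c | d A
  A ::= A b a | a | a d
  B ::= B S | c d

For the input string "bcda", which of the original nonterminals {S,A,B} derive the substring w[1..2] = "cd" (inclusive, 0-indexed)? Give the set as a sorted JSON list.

Convert to CNF:
  S -> T0 B | T2 A | a | c
  A -> A X4 | T1 T2 | a
  B -> B S | T3 T2
  T0 -> b
  T1 -> a
  T2 -> d
  T3 -> c
  X4 -> T0 T1

CYK fill — only the sub-triangle for w[1..2]:
  [1..1]={S,T3}  "c"  orig:{S}
  [2..2]={T2}  "d"  orig:{}
  [1..2]={B}  "cd"

Original NTs in T[1,2] deriving "cd": ["B"]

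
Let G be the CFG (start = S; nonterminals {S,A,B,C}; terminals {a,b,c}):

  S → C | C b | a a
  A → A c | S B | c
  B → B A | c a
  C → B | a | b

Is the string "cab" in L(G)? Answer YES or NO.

Convert to CNF:
  S -> B A | C T2 | T0 T1 | T1 T1 | a | b
  A -> A T0 | S B | c
  B -> B A | T0 T1
  C -> B A | T0 T1 | a | b
  T0 -> c
  T1 -> a
  T2 -> b

CYK fill:
  [0..0]={A,T0}  "c"  orig:{A}
  [1..1]={C,S,T1}  "a"  orig:{C,S}
  [2..2]={C,S,T2}  "b"  orig:{C,S}
  [0..1]={B,C,S}  "ca"
  [1..2]={S}  "ab"
  [0..2]={S}  "cab"

S ∈ T[0,2] ⇒ YES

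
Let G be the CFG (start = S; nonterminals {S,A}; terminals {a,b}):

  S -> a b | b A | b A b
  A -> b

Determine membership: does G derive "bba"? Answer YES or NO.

Convert to CNF:
  S -> T0 T1 | T1 A | T1 X2
  A -> b
  T0 -> a
  T1 -> b
  X2 -> A T1

CYK table (by increasing span):
  cell(0,0) b: {A,T1}  orig:{A}
  cell(1,1) b: {A,T1}  orig:{A}
  cell(2,2) a: {T0}  orig:{}
  cell(0,1) bb: {S,X2}  orig:{S}
  cell(1,2) ba: ∅
  cell(0,2) bba: ∅

S ∉ T[0,2] ⇒ NO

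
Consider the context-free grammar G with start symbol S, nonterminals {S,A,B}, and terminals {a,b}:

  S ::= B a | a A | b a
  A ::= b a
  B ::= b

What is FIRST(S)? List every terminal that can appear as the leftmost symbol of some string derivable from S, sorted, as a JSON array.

FIRST iteration:
round 1:
  A via A→b a: +{b}
  B via B→b: +{b}
  S via S→B a: +{b}
  S via S→a A: +{a}
  S: {a,b}  A: {b}  B: {b}
round 2: done
  S: {a,b}  A: {b}  B: {b}

FIRST(S) = ["a", "b"]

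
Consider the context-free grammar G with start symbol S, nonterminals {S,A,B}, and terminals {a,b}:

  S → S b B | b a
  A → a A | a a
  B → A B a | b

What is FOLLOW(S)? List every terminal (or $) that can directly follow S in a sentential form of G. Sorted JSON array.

FIRST sets, iterate to fixpoint:
[1]
  A via A→a A: +{a}
  B via B→A B a: +{a}
  B via B→b: +{b}
  S via S→b a: +{b}
  FIRST(S)={b}  FIRST(A)={a}  FIRST(B)={a,b}
[2] — fixpoint
  FIRST(S)={b}  FIRST(A)={a}  FIRST(B)={a,b}

FOLLOW iteration:
FOLLOW(S) := {$}
[1]
  B→A B a: FOLLOW(A) ⊇ FIRST(B) = {a,b}; new: +{a,b}
  B→A B a: FOLLOW(B) ⊇ FIRST(a) = {a}; new: +{a}
  S→S b B: FOLLOW(S) ⊇ FIRST(b) = {b}; new: +{b}
  S→S b B: FOLLOW(B) ⊇ FOLLOW(S) ⊇ {$,b}; new: +{$,b}
  FOLLOW(S)={$,b}  FOLLOW(A)={a,b}  FOLLOW(B)={$,a,b}
[2] done
  FOLLOW(S)={$,b}  FOLLOW(A)={a,b}  FOLLOW(B)={$,a,b}

FOLLOW(S) = ["$", "b"]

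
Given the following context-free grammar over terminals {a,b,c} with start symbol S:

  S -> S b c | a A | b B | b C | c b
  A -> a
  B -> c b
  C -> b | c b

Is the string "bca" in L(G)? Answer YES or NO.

Convert to CNF:
  S -> S X3 | T0 T1 | T1 B | T1 C | T2 A
  A -> a
  B -> T0 T1
  C -> T0 T1 | b
  T0 -> c
  T1 -> b
  T2 -> a
  X3 -> T1 T0

Fill CYK table bottom-up:
  [0..0]={C,T1}  "b"  orig:{C}
  [1..1]={T0}  "c"  orig:{}
  [2..2]={A,T2}  "a"  orig:{A}
  [0..1]={X3}  "bc"  orig:{}
  [1..2]=∅  "ca"
  [0..2]=∅  "bca"

S ∉ T[0,2] ⇒ NO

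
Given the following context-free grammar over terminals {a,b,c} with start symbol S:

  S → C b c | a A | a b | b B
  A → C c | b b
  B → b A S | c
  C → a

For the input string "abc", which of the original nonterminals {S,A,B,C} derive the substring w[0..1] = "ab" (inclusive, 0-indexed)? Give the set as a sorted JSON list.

CNF form of G:
  S -> C X4 | T1 B | T2 A | T2 T1
  A -> C T0 | T1 T1
  B -> T1 X3 | c
  C -> a
  T0 -> c
  T1 -> b
  T2 -> a
  X3 -> A S
  X4 -> T1 T0

CYK fill (cells [i..j] with 0 ≤ i ≤ j ≤ 1 only):
  T[0,0] 'a' = {C,T2}  orig:{C}
  T[1,1] 'b' = {T1}  orig:{}
  T[0,1] 'ab' = {S}

Original NTs in T[0,1] deriving "ab": ["S"]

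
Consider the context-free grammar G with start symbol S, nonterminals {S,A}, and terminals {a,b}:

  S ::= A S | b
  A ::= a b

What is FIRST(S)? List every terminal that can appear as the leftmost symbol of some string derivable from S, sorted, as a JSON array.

FIRST sets, iterate to fixpoint:
pass 1:
  A via A→a b: +{a}
  S via S→A S: +{a}
  S via S→b: +{b}
  FIRST(S)={a,b}  FIRST(A)={a}
pass 2: (stable)
  FIRST(S)={a,b}  FIRST(A)={a}

FIRST(S) = ["a", "b"]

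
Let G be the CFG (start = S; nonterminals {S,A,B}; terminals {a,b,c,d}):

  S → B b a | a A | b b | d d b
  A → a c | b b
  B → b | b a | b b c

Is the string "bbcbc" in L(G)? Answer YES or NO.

Convert to CNF:
  S -> B X5 | T0 A | T2 T2 | T3 X6
  A -> T0 T1 | T2 T2
  B -> T2 T0 | T2 X4 | b
  T0 -> a
  T1 -> c
  T2 -> b
  T3 -> d
  X4 -> T2 T1
  X5 -> T2 T0
  X6 -> T3 T2

CYK table (by increasing span):
  T[0,0] 'b' = {B,T2}  orig:{B}
  T[1,1] 'b' = {B,T2}  orig:{B}
  T[2,2] 'c' = {T1}  orig:{}
  T[3,3] 'b' = {B,T2}  orig:{B}
  T[4,4] 'c' = {T1}  orig:{}
  T[0,1] 'bb' = {A,S}
  T[1,2] 'bc' = {X4}  orig:{}
  T[2,3] 'cb' = ∅
  T[3,4] 'bc' = {X4}  orig:{}
  T[0,2] 'bbc' = {B}
  T[1,3] 'bcb' = ∅
  T[2,4] 'cbc' = ∅
  T[0,3] 'bbcb' = ∅
  T[1,4] 'bcbc' = ∅
  T[0,4] 'bbcbc' = ∅

S ∉ T[0,4] ⇒ NO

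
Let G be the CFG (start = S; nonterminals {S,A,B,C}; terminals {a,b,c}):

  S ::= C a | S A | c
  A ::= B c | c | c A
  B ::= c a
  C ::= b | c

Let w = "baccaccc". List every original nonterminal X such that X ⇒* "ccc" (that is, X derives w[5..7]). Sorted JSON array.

Convert to CNF:
  S -> C T1 | S A | c
  A -> B T0 | T0 A | c
  B -> T0 T1
  C -> b | c
  T0 -> c
  T1 -> a

CYK fill, restricted to cells inside w[5..7]:
  [5..5]={A,C,S,T0}  "c"  orig:{A,C,S}
  [6..6]={A,C,S,T0}  "c"  orig:{A,C,S}
  [7..7]={A,C,S,T0}  "c"  orig:{A,C,S}
  [5..6]={A,S}  "cc"
  [6..7]={A,S}  "cc"
  [5..7]={A,S}  "ccc"

Original NTs in T[5,7] deriving "ccc": ["A", "S"]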